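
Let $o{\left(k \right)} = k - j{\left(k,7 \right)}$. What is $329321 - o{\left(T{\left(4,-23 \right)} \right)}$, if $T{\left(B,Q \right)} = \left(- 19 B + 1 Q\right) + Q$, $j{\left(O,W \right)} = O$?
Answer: $329321$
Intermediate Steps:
$T{\left(B,Q \right)} = - 19 B + 2 Q$ ($T{\left(B,Q \right)} = \left(- 19 B + Q\right) + Q = \left(Q - 19 B\right) + Q = - 19 B + 2 Q$)
$o{\left(k \right)} = 0$ ($o{\left(k \right)} = k - k = 0$)
$329321 - o{\left(T{\left(4,-23 \right)} \right)} = 329321 - 0 = 329321 + 0 = 329321$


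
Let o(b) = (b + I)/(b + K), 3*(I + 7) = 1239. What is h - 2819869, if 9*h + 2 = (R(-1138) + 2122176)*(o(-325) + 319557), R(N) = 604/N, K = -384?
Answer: 273572046177421061/3630789 ≈ 7.5348e+10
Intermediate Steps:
I = 406 (I = -7 + (1/3)*1239 = -7 + 413 = 406)
o(b) = (406 + b)/(-384 + b) (o(b) = (b + 406)/(b - 384) = (406 + b)/(-384 + b))
h = 273582284526767702/3630789 (h = -2/9 + ((604/(-1138) + 2122176)*((406 - 325)/(-384 - 325) + 319557))/9 = -2/9 + ((604*(-1/1138) + 2122176)*(81/(-709) + 319557))/9 = -2/9 + ((-302/569 + 2122176)*(-1/709*81 + 319557))/9 = -2/9 + (1207517842*(-81/709 + 319557)/569)/9 = -2/9 + ((1207517842/569)*(226565832/709))/9 = -2/9 + (1/9)*(273582284527574544/403421) = -2/9 + 91194094842524848/1210263 = 273582284526767702/3630789 ≈ 7.5351e+10)
h - 2819869 = 273582284526767702/3630789 - 2819869 = 273572046177421061/3630789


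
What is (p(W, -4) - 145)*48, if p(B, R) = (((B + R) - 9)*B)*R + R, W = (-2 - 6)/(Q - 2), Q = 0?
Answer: -240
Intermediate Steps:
W = 4 (W = (-2 - 6)/(0 - 2) = -8/(-2) = -8*(-1/2) = 4)
p(B, R) = R + B*R*(-9 + B + R) (p(B, R) = ((-9 + B + R)*B)*R + R = (B*(-9 + B + R))*R + R = B*R*(-9 + B + R) + R = R + B*R*(-9 + B + R))
(p(W, -4) - 145)*48 = (-4*(1 + 4**2 - 9*4 + 4*(-4)) - 145)*48 = (-4*(1 + 16 - 36 - 16) - 145)*48 = (-4*(-35) - 145)*48 = (140 - 145)*48 = -5*48 = -240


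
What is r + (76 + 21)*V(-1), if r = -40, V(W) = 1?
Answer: 57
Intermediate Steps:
r + (76 + 21)*V(-1) = -40 + (76 + 21)*1 = -40 + 97*1 = -40 + 97 = 57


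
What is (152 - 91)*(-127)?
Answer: -7747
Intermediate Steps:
(152 - 91)*(-127) = 61*(-127) = -7747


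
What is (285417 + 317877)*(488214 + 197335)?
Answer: 413587598406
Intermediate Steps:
(285417 + 317877)*(488214 + 197335) = 603294*685549 = 413587598406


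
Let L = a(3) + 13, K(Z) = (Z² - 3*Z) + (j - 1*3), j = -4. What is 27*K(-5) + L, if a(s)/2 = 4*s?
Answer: 928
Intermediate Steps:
a(s) = 8*s (a(s) = 2*(4*s) = 8*s)
K(Z) = -7 + Z² - 3*Z (K(Z) = (Z² - 3*Z) + (-4 - 1*3) = (Z² - 3*Z) + (-4 - 3) = (Z² - 3*Z) - 7 = -7 + Z² - 3*Z)
L = 37 (L = 8*3 + 13 = 24 + 13 = 37)
27*K(-5) + L = 27*(-7 + (-5)² - 3*(-5)) + 37 = 27*(-7 + 25 + 15) + 37 = 27*33 + 37 = 891 + 37 = 928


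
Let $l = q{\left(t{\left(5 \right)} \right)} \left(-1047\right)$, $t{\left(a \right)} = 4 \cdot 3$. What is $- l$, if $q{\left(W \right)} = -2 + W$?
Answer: $10470$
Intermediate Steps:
$t{\left(a \right)} = 12$
$l = -10470$ ($l = \left(-2 + 12\right) \left(-1047\right) = 10 \left(-1047\right) = -10470$)
$- l = \left(-1\right) \left(-10470\right) = 10470$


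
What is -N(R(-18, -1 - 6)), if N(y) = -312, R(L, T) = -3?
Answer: 312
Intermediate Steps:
-N(R(-18, -1 - 6)) = -1*(-312) = 312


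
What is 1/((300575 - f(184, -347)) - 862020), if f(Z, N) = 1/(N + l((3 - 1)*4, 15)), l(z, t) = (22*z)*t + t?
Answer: -2308/1295815061 ≈ -1.7811e-6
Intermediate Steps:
l(z, t) = t + 22*t*z (l(z, t) = 22*t*z + t = t + 22*t*z)
f(Z, N) = 1/(2655 + N) (f(Z, N) = 1/(N + 15*(1 + 22*((3 - 1)*4))) = 1/(N + 15*(1 + 22*(2*4))) = 1/(N + 15*(1 + 22*8)) = 1/(N + 15*(1 + 176)) = 1/(N + 15*177) = 1/(N + 2655) = 1/(2655 + N))
1/((300575 - f(184, -347)) - 862020) = 1/((300575 - 1/(2655 - 347)) - 862020) = 1/((300575 - 1/2308) - 862020) = 1/(693727099/2308 - 862020) = 1/(-1295815061/2308) = -2308/1295815061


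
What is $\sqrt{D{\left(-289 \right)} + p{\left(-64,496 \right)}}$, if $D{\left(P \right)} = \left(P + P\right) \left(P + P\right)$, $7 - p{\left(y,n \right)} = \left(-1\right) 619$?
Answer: $3 \sqrt{37190} \approx 578.54$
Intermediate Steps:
$p{\left(y,n \right)} = 626$ ($p{\left(y,n \right)} = 7 - \left(-1\right) 619 = 7 - -619 = 7 + 619 = 626$)
$D{\left(P \right)} = 4 P^{2}$ ($D{\left(P \right)} = 2 P 2 P = 4 P^{2}$)
$\sqrt{D{\left(-289 \right)} + p{\left(-64,496 \right)}} = \sqrt{4 \left(-289\right)^{2} + 626} = \sqrt{4 \cdot 83521 + 626} = \sqrt{334084 + 626} = \sqrt{334710} = 3 \sqrt{37190}$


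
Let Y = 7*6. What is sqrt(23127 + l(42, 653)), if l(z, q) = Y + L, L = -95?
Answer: sqrt(23074) ≈ 151.90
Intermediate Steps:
Y = 42
l(z, q) = -53 (l(z, q) = 42 - 95 = -53)
sqrt(23127 + l(42, 653)) = sqrt(23127 - 53) = sqrt(23074)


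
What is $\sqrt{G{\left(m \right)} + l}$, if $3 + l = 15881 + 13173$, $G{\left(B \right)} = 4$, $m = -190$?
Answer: $\sqrt{29055} \approx 170.46$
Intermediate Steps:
$l = 29051$ ($l = -3 + \left(15881 + 13173\right) = -3 + 29054 = 29051$)
$\sqrt{G{\left(m \right)} + l} = \sqrt{4 + 29051} = \sqrt{29055}$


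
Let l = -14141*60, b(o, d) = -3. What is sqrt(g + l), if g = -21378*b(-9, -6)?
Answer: I*sqrt(784326) ≈ 885.62*I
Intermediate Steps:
l = -848460
g = 64134 (g = -21378*(-3) = 64134)
sqrt(g + l) = sqrt(64134 - 848460) = sqrt(-784326) = I*sqrt(784326)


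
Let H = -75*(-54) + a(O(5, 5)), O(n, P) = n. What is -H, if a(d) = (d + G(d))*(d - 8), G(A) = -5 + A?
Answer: -4035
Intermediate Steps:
a(d) = (-8 + d)*(-5 + 2*d) (a(d) = (d + (-5 + d))*(d - 8) = (-5 + 2*d)*(-8 + d) = (-8 + d)*(-5 + 2*d))
H = 4035 (H = -75*(-54) + (40 - 21*5 + 2*5²) = 4050 + (40 - 105 + 2*25) = 4050 + (40 - 105 + 50) = 4050 - 15 = 4035)
-H = -1*4035 = -4035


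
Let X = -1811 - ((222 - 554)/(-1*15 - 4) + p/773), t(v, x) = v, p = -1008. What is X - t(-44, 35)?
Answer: -26189413/14687 ≈ -1783.2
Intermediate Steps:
X = -26835641/14687 (X = -1811 - ((222 - 554)/(-1*15 - 4) - 1008/773) = -1811 - (-332/(-15 - 4) - 1008*1/773) = -1811 - (-332/(-19) - 1008/773) = -1811 - (-332*(-1/19) - 1008/773) = -1811 - (332/19 - 1008/773) = -1811 - 1*237484/14687 = -1811 - 237484/14687 = -26835641/14687 ≈ -1827.2)
X - t(-44, 35) = -26835641/14687 - 1*(-44) = -26835641/14687 + 44 = -26189413/14687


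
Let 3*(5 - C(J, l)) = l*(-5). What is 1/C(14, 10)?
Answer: 3/65 ≈ 0.046154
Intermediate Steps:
C(J, l) = 5 + 5*l/3 (C(J, l) = 5 - l*(-5)/3 = 5 - (-5)*l/3 = 5 + 5*l/3)
1/C(14, 10) = 1/(5 + (5/3)*10) = 1/(5 + 50/3) = 1/(65/3) = 3/65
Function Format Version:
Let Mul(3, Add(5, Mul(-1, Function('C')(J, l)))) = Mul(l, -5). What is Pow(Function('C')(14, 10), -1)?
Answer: Rational(3, 65) ≈ 0.046154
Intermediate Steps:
Function('C')(J, l) = Add(5, Mul(Rational(5, 3), l)) (Function('C')(J, l) = Add(5, Mul(Rational(-1, 3), Mul(l, -5))) = Add(5, Mul(Rational(-1, 3), Mul(-5, l))) = Add(5, Mul(Rational(5, 3), l)))
Pow(Function('C')(14, 10), -1) = Pow(Add(5, Mul(Rational(5, 3), 10)), -1) = Pow(Add(5, Rational(50, 3)), -1) = Pow(Rational(65, 3), -1) = Rational(3, 65)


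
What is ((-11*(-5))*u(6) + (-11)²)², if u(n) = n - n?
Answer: 14641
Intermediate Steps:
u(n) = 0
((-11*(-5))*u(6) + (-11)²)² = (-11*(-5)*0 + (-11)²)² = (55*0 + 121)² = (0 + 121)² = 121² = 14641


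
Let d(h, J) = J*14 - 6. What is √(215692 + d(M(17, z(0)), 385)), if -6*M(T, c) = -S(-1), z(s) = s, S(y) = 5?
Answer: 6*√6141 ≈ 470.19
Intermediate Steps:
M(T, c) = ⅚ (M(T, c) = -(-1)*5/6 = -⅙*(-5) = ⅚)
d(h, J) = -6 + 14*J (d(h, J) = 14*J - 6 = -6 + 14*J)
√(215692 + d(M(17, z(0)), 385)) = √(215692 + (-6 + 14*385)) = √(215692 + (-6 + 5390)) = √(215692 + 5384) = √221076 = 6*√6141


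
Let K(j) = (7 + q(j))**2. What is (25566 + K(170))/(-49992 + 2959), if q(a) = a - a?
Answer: -25615/47033 ≈ -0.54462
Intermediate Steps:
q(a) = 0
K(j) = 49 (K(j) = (7 + 0)**2 = 7**2 = 49)
(25566 + K(170))/(-49992 + 2959) = (25566 + 49)/(-49992 + 2959) = 25615/(-47033) = 25615*(-1/47033) = -25615/47033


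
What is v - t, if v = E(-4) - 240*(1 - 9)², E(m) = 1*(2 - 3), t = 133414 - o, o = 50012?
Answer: -98763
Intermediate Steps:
t = 83402 (t = 133414 - 1*50012 = 133414 - 50012 = 83402)
E(m) = -1 (E(m) = 1*(-1) = -1)
v = -15361 (v = -1 - 240*(1 - 9)² = -1 - 240*(-8)² = -1 - 240*64 = -1 - 15360 = -15361)
v - t = -15361 - 1*83402 = -15361 - 83402 = -98763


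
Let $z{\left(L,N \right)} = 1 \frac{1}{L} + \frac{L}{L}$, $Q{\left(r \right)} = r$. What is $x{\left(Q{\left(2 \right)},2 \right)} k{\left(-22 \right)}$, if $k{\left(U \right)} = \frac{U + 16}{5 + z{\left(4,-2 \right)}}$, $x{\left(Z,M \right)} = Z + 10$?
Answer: $- \frac{288}{25} \approx -11.52$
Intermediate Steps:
$z{\left(L,N \right)} = 1 + \frac{1}{L}$ ($z{\left(L,N \right)} = \frac{1}{L} + 1 = 1 + \frac{1}{L}$)
$x{\left(Z,M \right)} = 10 + Z$
$k{\left(U \right)} = \frac{64}{25} + \frac{4 U}{25}$ ($k{\left(U \right)} = \frac{U + 16}{5 + \frac{1 + 4}{4}} = \frac{16 + U}{5 + \frac{1}{4} \cdot 5} = \frac{16 + U}{5 + \frac{5}{4}} = \frac{16 + U}{\frac{25}{4}} = \left(16 + U\right) \frac{4}{25} = \frac{64}{25} + \frac{4 U}{25}$)
$x{\left(Q{\left(2 \right)},2 \right)} k{\left(-22 \right)} = \left(10 + 2\right) \left(\frac{64}{25} + \frac{4}{25} \left(-22\right)\right) = 12 \left(\frac{64}{25} - \frac{88}{25}\right) = 12 \left(- \frac{24}{25}\right) = - \frac{288}{25}$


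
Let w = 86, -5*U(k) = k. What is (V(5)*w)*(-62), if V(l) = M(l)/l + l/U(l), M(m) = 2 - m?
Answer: 149296/5 ≈ 29859.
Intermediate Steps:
U(k) = -k/5
V(l) = -5 + (2 - l)/l (V(l) = (2 - l)/l + l/((-l/5)) = (2 - l)/l + l*(-5/l) = (2 - l)/l - 5 = -5 + (2 - l)/l)
(V(5)*w)*(-62) = ((-6 + 2/5)*86)*(-62) = ((-6 + 2*(⅕))*86)*(-62) = ((-6 + ⅖)*86)*(-62) = -28/5*86*(-62) = -2408/5*(-62) = 149296/5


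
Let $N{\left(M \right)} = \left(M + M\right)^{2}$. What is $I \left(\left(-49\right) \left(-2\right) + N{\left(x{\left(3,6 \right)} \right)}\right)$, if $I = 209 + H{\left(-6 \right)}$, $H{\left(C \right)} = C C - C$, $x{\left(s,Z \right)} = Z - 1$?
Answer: $49698$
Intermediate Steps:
$x{\left(s,Z \right)} = -1 + Z$
$H{\left(C \right)} = C^{2} - C$
$N{\left(M \right)} = 4 M^{2}$ ($N{\left(M \right)} = \left(2 M\right)^{2} = 4 M^{2}$)
$I = 251$ ($I = 209 - 6 \left(-1 - 6\right) = 209 - -42 = 209 + 42 = 251$)
$I \left(\left(-49\right) \left(-2\right) + N{\left(x{\left(3,6 \right)} \right)}\right) = 251 \left(\left(-49\right) \left(-2\right) + 4 \left(-1 + 6\right)^{2}\right) = 251 \left(98 + 4 \cdot 5^{2}\right) = 251 \left(98 + 4 \cdot 25\right) = 251 \left(98 + 100\right) = 251 \cdot 198 = 49698$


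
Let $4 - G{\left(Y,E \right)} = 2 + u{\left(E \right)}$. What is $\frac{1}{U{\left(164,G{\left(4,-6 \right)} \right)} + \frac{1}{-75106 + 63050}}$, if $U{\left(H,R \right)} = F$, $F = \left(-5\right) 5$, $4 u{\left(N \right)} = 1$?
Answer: $- \frac{12056}{301401} \approx -0.04$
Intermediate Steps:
$u{\left(N \right)} = \frac{1}{4}$ ($u{\left(N \right)} = \frac{1}{4} \cdot 1 = \frac{1}{4}$)
$F = -25$
$G{\left(Y,E \right)} = \frac{7}{4}$ ($G{\left(Y,E \right)} = 4 - \left(2 + \frac{1}{4}\right) = 4 - \frac{9}{4} = \frac{7}{4}$)
$U{\left(H,R \right)} = -25$
$\frac{1}{U{\left(164,G{\left(4,-6 \right)} \right)} + \frac{1}{-75106 + 63050}} = \frac{1}{-25 + \frac{1}{-75106 + 63050}} = \frac{1}{-25 + \frac{1}{-12056}} = \frac{1}{-25 - \frac{1}{12056}} = \frac{1}{- \frac{301401}{12056}} = - \frac{12056}{301401}$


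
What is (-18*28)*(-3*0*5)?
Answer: 0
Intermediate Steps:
(-18*28)*(-3*0*5) = -0*5 = -504*0 = 0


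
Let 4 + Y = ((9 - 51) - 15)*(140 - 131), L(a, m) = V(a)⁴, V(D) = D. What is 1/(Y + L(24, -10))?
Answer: 1/331259 ≈ 3.0188e-6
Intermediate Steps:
L(a, m) = a⁴
Y = -517 (Y = -4 + ((9 - 51) - 15)*(140 - 131) = -4 + (-42 - 15)*9 = -4 - 57*9 = -4 - 513 = -517)
1/(Y + L(24, -10)) = 1/(-517 + 24⁴) = 1/(-517 + 331776) = 1/331259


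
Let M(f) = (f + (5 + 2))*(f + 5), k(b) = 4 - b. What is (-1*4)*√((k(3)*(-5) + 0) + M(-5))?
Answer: -4*I*√5 ≈ -8.9443*I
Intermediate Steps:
M(f) = (5 + f)*(7 + f) (M(f) = (f + 7)*(5 + f) = (7 + f)*(5 + f) = (5 + f)*(7 + f))
(-1*4)*√((k(3)*(-5) + 0) + M(-5)) = (-1*4)*√(((4 - 1*3)*(-5) + 0) + (35 + (-5)² + 12*(-5))) = -4*√(((4 - 3)*(-5) + 0) + (35 + 25 - 60)) = -4*√((1*(-5) + 0) + 0) = -4*√((-5 + 0) + 0) = -4*√(-5 + 0) = -4*I*√5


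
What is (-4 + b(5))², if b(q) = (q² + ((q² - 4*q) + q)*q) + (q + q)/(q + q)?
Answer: 5184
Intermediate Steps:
b(q) = 1 + q² + q*(q² - 3*q) (b(q) = (q² + (q² - 3*q)*q) + (2*q)/((2*q)) = (q² + q*(q² - 3*q)) + (2*q)*(1/(2*q)) = (q² + q*(q² - 3*q)) + 1 = 1 + q² + q*(q² - 3*q))
(-4 + b(5))² = (-4 + (1 + 5³ - 2*5²))² = (-4 + (1 + 125 - 2*25))² = (-4 + (1 + 125 - 50))² = (-4 + 76)² = 72² = 5184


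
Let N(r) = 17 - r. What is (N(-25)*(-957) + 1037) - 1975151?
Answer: -2014308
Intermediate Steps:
(N(-25)*(-957) + 1037) - 1975151 = ((17 - 1*(-25))*(-957) + 1037) - 1975151 = ((17 + 25)*(-957) + 1037) - 1975151 = (42*(-957) + 1037) - 1975151 = (-40194 + 1037) - 1975151 = -39157 - 1975151 = -2014308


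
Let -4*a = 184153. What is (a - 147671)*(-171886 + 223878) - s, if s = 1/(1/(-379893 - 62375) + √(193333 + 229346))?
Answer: -832661701672872433381992638/82676428241744495 - 195600983824*√422679/82676428241744495 ≈ -1.0071e+10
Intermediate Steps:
a = -184153/4 (a = -¼*184153 = -184153/4 ≈ -46038.)
s = 1/(-1/442268 + √422679) (s = 1/(1/(-442268) + √422679) = 1/(-1/442268 + √422679) ≈ 0.0015381)
(a - 147671)*(-171886 + 223878) - s = (-184153/4 - 147671)*(-171886 + 223878) - (442268/82676428241744495 + 195600983824*√422679/82676428241744495) = -774837/4*51992 + (-442268/82676428241744495 - 195600983824*√422679/82676428241744495) = -10071331326 + (-442268/82676428241744495 - 195600983824*√422679/82676428241744495) = -832661701672872433381992638/82676428241744495 - 195600983824*√422679/82676428241744495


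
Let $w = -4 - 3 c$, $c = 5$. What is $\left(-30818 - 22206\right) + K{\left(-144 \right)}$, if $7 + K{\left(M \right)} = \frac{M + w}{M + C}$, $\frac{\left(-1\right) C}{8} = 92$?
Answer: $- \frac{46667117}{880} \approx -53031.0$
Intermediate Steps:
$C = -736$ ($C = \left(-8\right) 92 = -736$)
$w = -19$ ($w = -4 - 15 = -19$)
$K{\left(M \right)} = -7 + \frac{-19 + M}{-736 + M}$ ($K{\left(M \right)} = -7 + \frac{M - 19}{M - 736} = -7 + \frac{-19 + M}{-736 + M}$)
$\left(-30818 - 22206\right) + K{\left(-144 \right)} = \left(-30818 - 22206\right) + \frac{3 \left(1711 - -288\right)}{-736 - 144} = -53024 + \frac{3 \left(1711 + 288\right)}{-880} = -53024 + 3 \left(- \frac{1}{880}\right) 1999 = -53024 - \frac{5997}{880} = - \frac{46667117}{880}$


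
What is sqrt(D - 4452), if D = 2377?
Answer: 5*I*sqrt(83) ≈ 45.552*I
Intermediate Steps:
sqrt(D - 4452) = sqrt(2377 - 4452) = sqrt(-2075) = 5*I*sqrt(83)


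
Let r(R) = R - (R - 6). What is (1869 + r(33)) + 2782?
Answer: 4657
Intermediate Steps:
r(R) = 6 (r(R) = R - (-6 + R) = R + (6 - R) = 6)
(1869 + r(33)) + 2782 = (1869 + 6) + 2782 = 1875 + 2782 = 4657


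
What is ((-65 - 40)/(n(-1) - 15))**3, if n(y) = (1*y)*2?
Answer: 1157625/4913 ≈ 235.62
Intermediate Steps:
n(y) = 2*y (n(y) = y*2 = 2*y)
((-65 - 40)/(n(-1) - 15))**3 = ((-65 - 40)/(2*(-1) - 15))**3 = (-105/(-2 - 15))**3 = (-105/(-17))**3 = (-105*(-1/17))**3 = (105/17)**3 = 1157625/4913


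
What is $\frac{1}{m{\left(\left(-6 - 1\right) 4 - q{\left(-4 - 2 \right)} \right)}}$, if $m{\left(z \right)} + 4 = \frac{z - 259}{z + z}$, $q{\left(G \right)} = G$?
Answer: $\frac{44}{105} \approx 0.41905$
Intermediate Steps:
$m{\left(z \right)} = -4 + \frac{-259 + z}{2 z}$ ($m{\left(z \right)} = -4 + \frac{z - 259}{z + z} = -4 + \frac{-259 + z}{2 z}$)
$\frac{1}{m{\left(\left(-6 - 1\right) 4 - q{\left(-4 - 2 \right)} \right)}} = \frac{1}{\frac{7}{2} \frac{1}{\left(-6 - 1\right) 4 - \left(-4 - 2\right)} \left(-37 - \left(\left(-6 - 1\right) 4 - \left(-4 - 2\right)\right)\right)} = \frac{1}{\frac{7}{2} \frac{1}{\left(-7\right) 4 - -6} \left(-37 - \left(\left(-7\right) 4 - -6\right)\right)} = \frac{1}{\frac{7}{2} \frac{1}{-28 + 6} \left(-37 - \left(-28 + 6\right)\right)} = \frac{1}{\frac{7}{2} \frac{1}{-22} \left(-37 - -22\right)} = \frac{1}{\frac{7}{2} \left(- \frac{1}{22}\right) \left(-37 + 22\right)} = \frac{1}{\frac{7}{2} \left(- \frac{1}{22}\right) \left(-15\right)} = \frac{1}{\frac{105}{44}} = \frac{44}{105}$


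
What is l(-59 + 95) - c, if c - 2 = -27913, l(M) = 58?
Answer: 27969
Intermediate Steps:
c = -27911 (c = 2 - 27913 = -27911)
l(-59 + 95) - c = 58 - 1*(-27911) = 58 + 27911 = 27969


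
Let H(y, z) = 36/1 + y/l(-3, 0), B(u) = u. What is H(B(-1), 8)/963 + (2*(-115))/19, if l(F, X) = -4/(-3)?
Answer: -294427/24396 ≈ -12.069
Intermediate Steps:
l(F, X) = 4/3 (l(F, X) = -4*(-⅓) = 4/3)
H(y, z) = 36 + 3*y/4 (H(y, z) = 36/1 + y/(4/3) = 36*1 + y*(¾) = 36 + 3*y/4)
H(B(-1), 8)/963 + (2*(-115))/19 = (36 + (¾)*(-1))/963 + (2*(-115))/19 = (36 - ¾)*(1/963) - 230*1/19 = (141/4)*(1/963) - 230/19 = 47/1284 - 230/19 = -294427/24396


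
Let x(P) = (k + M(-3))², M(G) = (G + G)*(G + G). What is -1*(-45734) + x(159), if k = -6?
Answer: 46634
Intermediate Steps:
M(G) = 4*G² (M(G) = (2*G)*(2*G) = 4*G²)
x(P) = 900 (x(P) = (-6 + 4*(-3)²)² = (-6 + 4*9)² = (-6 + 36)² = 30² = 900)
-1*(-45734) + x(159) = -1*(-45734) + 900 = 45734 + 900 = 46634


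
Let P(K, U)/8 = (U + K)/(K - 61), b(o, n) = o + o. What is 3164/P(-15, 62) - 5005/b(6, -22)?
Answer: -595931/564 ≈ -1056.6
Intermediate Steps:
b(o, n) = 2*o
P(K, U) = 8*(K + U)/(-61 + K) (P(K, U) = 8*((U + K)/(K - 61)) = 8*((K + U)/(-61 + K)) = 8*(K + U)/(-61 + K))
3164/P(-15, 62) - 5005/b(6, -22) = 3164/((8*(-15 + 62)/(-61 - 15))) - 5005/(2*6) = 3164/((8*47/(-76))) - 5005/12 = 3164/((8*(-1/76)*47)) - 5005*1/12 = 3164/(-94/19) - 5005/12 = 3164*(-19/94) - 5005/12 = -30058/47 - 5005/12 = -595931/564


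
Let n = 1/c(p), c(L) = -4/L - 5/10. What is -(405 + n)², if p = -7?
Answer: -175561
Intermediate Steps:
c(L) = -½ - 4/L (c(L) = -4/L - 5*⅒ = -4/L - ½ = -½ - 4/L)
n = 14 (n = 1/((½)*(-8 - 1*(-7))/(-7)) = 1/((½)*(-⅐)*(-8 + 7)) = 1/((½)*(-⅐)*(-1)) = 1/(1/14) = 14)
-(405 + n)² = -(405 + 14)² = -1*419² = -1*175561 = -175561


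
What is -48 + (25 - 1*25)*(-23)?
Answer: -48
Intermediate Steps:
-48 + (25 - 1*25)*(-23) = -48 + (25 - 25)*(-23) = -48 + 0*(-23) = -48 + 0 = -48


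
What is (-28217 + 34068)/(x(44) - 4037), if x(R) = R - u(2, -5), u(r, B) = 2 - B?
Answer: -5851/4000 ≈ -1.4627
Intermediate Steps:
x(R) = -7 + R (x(R) = R - (2 - 1*(-5)) = R - (2 + 5) = R - 1*7 = R - 7 = -7 + R)
(-28217 + 34068)/(x(44) - 4037) = (-28217 + 34068)/((-7 + 44) - 4037) = 5851/(37 - 4037) = 5851/(-4000) = 5851*(-1/4000) = -5851/4000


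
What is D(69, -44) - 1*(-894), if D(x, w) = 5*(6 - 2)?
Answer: 914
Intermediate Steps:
D(x, w) = 20 (D(x, w) = 5*4 = 20)
D(69, -44) - 1*(-894) = 20 - 1*(-894) = 20 + 894 = 914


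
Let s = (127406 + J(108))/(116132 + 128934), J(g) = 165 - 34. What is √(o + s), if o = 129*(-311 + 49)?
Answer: I*√2029786869561646/245066 ≈ 183.84*I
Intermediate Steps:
J(g) = 131
o = -33798 (o = 129*(-262) = -33798)
s = 127537/245066 (s = (127406 + 131)/(116132 + 128934) = 127537/245066 ≈ 0.52042)
√(o + s) = √(-33798 + 127537/245066) = √(-8282613131/245066) = I*√2029786869561646/245066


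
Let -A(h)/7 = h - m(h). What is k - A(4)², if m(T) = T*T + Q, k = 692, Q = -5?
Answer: -1709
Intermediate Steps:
m(T) = -5 + T² (m(T) = T*T - 5 = T² - 5 = -5 + T²)
A(h) = -35 - 7*h + 7*h² (A(h) = -7*(h - (-5 + h²)) = -7*(h + (5 - h²)) = -7*(5 + h - h²) = -35 - 7*h + 7*h²)
k - A(4)² = 692 - (-35 - 7*4 + 7*4²)² = 692 - (-35 - 28 + 7*16)² = 692 - (-35 - 28 + 112)² = 692 - 1*49² = 692 - 1*2401 = 692 - 2401 = -1709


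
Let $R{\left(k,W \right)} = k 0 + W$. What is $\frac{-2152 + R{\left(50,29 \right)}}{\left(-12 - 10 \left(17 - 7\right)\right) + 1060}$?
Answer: $- \frac{2123}{948} \approx -2.2395$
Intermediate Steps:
$R{\left(k,W \right)} = W$ ($R{\left(k,W \right)} = 0 + W = W$)
$\frac{-2152 + R{\left(50,29 \right)}}{\left(-12 - 10 \left(17 - 7\right)\right) + 1060} = \frac{-2152 + 29}{\left(-12 - 10 \left(17 - 7\right)\right) + 1060} = - \frac{2123}{\left(-12 - 10 \left(17 - 7\right)\right) + 1060} = - \frac{2123}{\left(-12 - 100\right) + 1060} = - \frac{2123}{-112 + 1060} = - \frac{2123}{948}$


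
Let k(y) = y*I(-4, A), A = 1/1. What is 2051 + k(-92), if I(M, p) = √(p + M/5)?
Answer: 2051 - 92*√5/5 ≈ 2009.9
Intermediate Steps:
A = 1
I(M, p) = √(p + M/5) (I(M, p) = √(p + M*(⅕)) = √(p + M/5))
k(y) = y*√5/5 (k(y) = y*(√(5*(-4) + 25*1)/5) = y*(√(-20 + 25)/5) = y*(√5/5) = y*√5/5)
2051 + k(-92) = 2051 + (⅕)*(-92)*√5 = 2051 - 92*√5/5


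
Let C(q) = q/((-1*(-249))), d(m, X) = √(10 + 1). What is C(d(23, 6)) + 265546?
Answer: 265546 + √11/249 ≈ 2.6555e+5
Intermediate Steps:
d(m, X) = √11
C(q) = q/249
C(d(23, 6)) + 265546 = √11/249 + 265546 = 265546 + √11/249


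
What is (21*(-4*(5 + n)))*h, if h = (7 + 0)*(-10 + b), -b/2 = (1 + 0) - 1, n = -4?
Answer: 5880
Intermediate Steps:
b = 0 (b = -2*((1 + 0) - 1) = -2*(1 - 1) = -2*0 = 0)
h = -70 (h = (7 + 0)*(-10 + 0) = 7*(-10) = -70)
(21*(-4*(5 + n)))*h = (21*(-4*(5 - 4)))*(-70) = (21*(-4*1))*(-70) = (21*(-4))*(-70) = -84*(-70) = 5880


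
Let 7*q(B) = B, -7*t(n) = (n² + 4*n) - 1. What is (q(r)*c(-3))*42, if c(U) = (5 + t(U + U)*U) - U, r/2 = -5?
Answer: -5340/7 ≈ -762.86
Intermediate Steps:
r = -10 (r = 2*(-5) = -10)
t(n) = ⅐ - 4*n/7 - n²/7 (t(n) = -((n² + 4*n) - 1)/7 = -(-1 + n² + 4*n)/7 = ⅐ - 4*n/7 - n²/7)
q(B) = B/7
c(U) = 5 - U + U*(⅐ - 8*U/7 - 4*U²/7) (c(U) = (5 + (⅐ - 4*(U + U)/7 - (U + U)²/7)*U) - U = (5 + (⅐ - 8*U/7 - 4*U²/7)*U) - U = (5 + U*(⅐ - 8*U/7 - 4*U²/7)) - U = 5 - U + U*(⅐ - 8*U/7 - 4*U²/7))
(q(r)*c(-3))*42 = (((⅐)*(-10))*(5 - 8/7*(-3)² - 6/7*(-3) - 4/7*(-3)³))*42 = -10*(5 - 8/7*9 + 18/7 - 4/7*(-27))/7*42 = -10*(5 - 72/7 + 18/7 + 108/7)/7*42 = -10/7*89/7*42 = -890/49*42 = -5340/7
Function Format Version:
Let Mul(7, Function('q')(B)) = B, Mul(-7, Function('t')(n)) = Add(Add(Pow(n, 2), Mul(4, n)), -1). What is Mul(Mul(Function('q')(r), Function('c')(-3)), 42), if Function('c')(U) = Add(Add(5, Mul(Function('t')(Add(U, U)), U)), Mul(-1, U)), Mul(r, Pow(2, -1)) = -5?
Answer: Rational(-5340, 7) ≈ -762.86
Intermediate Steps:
r = -10 (r = Mul(2, -5) = -10)
Function('t')(n) = Add(Rational(1, 7), Mul(Rational(-4, 7), n), Mul(Rational(-1, 7), Pow(n, 2))) (Function('t')(n) = Mul(Rational(-1, 7), Add(Add(Pow(n, 2), Mul(4, n)), -1)) = Mul(Rational(-1, 7), Add(-1, Pow(n, 2), Mul(4, n))) = Add(Rational(1, 7), Mul(Rational(-4, 7), n), Mul(Rational(-1, 7), Pow(n, 2))))
Function('q')(B) = Mul(Rational(1, 7), B)
Function('c')(U) = Add(5, Mul(-1, U), Mul(U, Add(Rational(1, 7), Mul(Rational(-8, 7), U), Mul(Rational(-4, 7), Pow(U, 2))))) (Function('c')(U) = Add(Add(5, Mul(Add(Rational(1, 7), Mul(Rational(-4, 7), Add(U, U)), Mul(Rational(-1, 7), Pow(Add(U, U), 2))), U)), Mul(-1, U)) = Add(Add(5, Mul(Add(Rational(1, 7), Mul(Rational(-4, 7), Mul(2, U)), Mul(Rational(-1, 7), Pow(Mul(2, U), 2))), U)), Mul(-1, U)) = Add(Add(5, Mul(Add(Rational(1, 7), Mul(Rational(-8, 7), U), Mul(Rational(-1, 7), Mul(4, Pow(U, 2)))), U)), Mul(-1, U)) = Add(Add(5, Mul(Add(Rational(1, 7), Mul(Rational(-8, 7), U), Mul(Rational(-4, 7), Pow(U, 2))), U)), Mul(-1, U)) = Add(Add(5, Mul(U, Add(Rational(1, 7), Mul(Rational(-8, 7), U), Mul(Rational(-4, 7), Pow(U, 2))))), Mul(-1, U)) = Add(5, Mul(-1, U), Mul(U, Add(Rational(1, 7), Mul(Rational(-8, 7), U), Mul(Rational(-4, 7), Pow(U, 2))))))
Mul(Mul(Function('q')(r), Function('c')(-3)), 42) = Mul(Mul(Mul(Rational(1, 7), -10), Add(5, Mul(Rational(-8, 7), Pow(-3, 2)), Mul(Rational(-6, 7), -3), Mul(Rational(-4, 7), Pow(-3, 3)))), 42) = Mul(Mul(Rational(-10, 7), Add(5, Mul(Rational(-8, 7), 9), Rational(18, 7), Mul(Rational(-4, 7), -27))), 42) = Mul(Mul(Rational(-10, 7), Add(5, Rational(-72, 7), Rational(18, 7), Rational(108, 7))), 42) = Mul(Mul(Rational(-10, 7), Rational(89, 7)), 42) = Mul(Rational(-890, 49), 42) = Rational(-5340, 7)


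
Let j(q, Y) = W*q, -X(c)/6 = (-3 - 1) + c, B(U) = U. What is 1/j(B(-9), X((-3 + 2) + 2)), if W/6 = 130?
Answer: -1/7020 ≈ -0.00014245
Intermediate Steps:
W = 780 (W = 6*130 = 780)
X(c) = 24 - 6*c (X(c) = -6*((-3 - 1) + c) = -6*(-4 + c) = 24 - 6*c)
j(q, Y) = 780*q
1/j(B(-9), X((-3 + 2) + 2)) = 1/(780*(-9)) = 1/(-7020) = -1/7020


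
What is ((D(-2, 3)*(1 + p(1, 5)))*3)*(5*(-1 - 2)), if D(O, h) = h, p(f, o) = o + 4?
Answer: -1350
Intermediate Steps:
p(f, o) = 4 + o
((D(-2, 3)*(1 + p(1, 5)))*3)*(5*(-1 - 2)) = ((3*(1 + (4 + 5)))*3)*(5*(-1 - 2)) = ((3*(1 + 9))*3)*(5*(-3)) = ((3*10)*3)*(-15) = (30*3)*(-15) = 90*(-15) = -1350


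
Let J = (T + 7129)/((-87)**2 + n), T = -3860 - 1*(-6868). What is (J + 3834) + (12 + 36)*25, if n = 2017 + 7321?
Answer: 85119975/16907 ≈ 5034.6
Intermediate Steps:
T = 3008 (T = -3860 + 6868 = 3008)
n = 9338
J = 10137/16907 (J = (3008 + 7129)/((-87)**2 + 9338) = 10137/(7569 + 9338) = 10137/16907 ≈ 0.59957)
(J + 3834) + (12 + 36)*25 = (10137/16907 + 3834) + (12 + 36)*25 = 64831575/16907 + 48*25 = 64831575/16907 + 1200 = 85119975/16907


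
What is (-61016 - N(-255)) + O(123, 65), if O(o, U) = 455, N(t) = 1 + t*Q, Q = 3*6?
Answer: -55972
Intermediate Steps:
Q = 18
N(t) = 1 + 18*t (N(t) = 1 + t*18 = 1 + 18*t)
(-61016 - N(-255)) + O(123, 65) = (-61016 - (1 + 18*(-255))) + 455 = (-61016 - (1 - 4590)) + 455 = (-61016 - 1*(-4589)) + 455 = (-61016 + 4589) + 455 = -56427 + 455 = -55972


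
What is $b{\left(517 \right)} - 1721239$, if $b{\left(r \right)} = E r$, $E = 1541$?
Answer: $-924542$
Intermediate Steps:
$b{\left(r \right)} = 1541 r$
$b{\left(517 \right)} - 1721239 = 1541 \cdot 517 - 1721239 = 796697 - 1721239 = -924542$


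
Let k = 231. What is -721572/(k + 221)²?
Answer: -180393/51076 ≈ -3.5319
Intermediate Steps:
-721572/(k + 221)² = -721572/(231 + 221)² = -721572/(452²) = -721572/204304 = -721572*1/204304 = -180393/51076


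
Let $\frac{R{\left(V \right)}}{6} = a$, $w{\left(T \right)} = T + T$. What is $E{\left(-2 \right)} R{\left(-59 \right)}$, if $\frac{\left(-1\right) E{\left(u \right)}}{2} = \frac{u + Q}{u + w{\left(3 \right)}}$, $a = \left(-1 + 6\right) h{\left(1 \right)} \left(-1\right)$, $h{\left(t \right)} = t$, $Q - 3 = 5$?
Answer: $90$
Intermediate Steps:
$Q = 8$ ($Q = 3 + 5 = 8$)
$w{\left(T \right)} = 2 T$
$a = -5$ ($a = \left(-1 + 6\right) 1 \left(-1\right) = 5 \cdot 1 \left(-1\right) = 5 \left(-1\right) = -5$)
$R{\left(V \right)} = -30$ ($R{\left(V \right)} = 6 \left(-5\right) = -30$)
$E{\left(u \right)} = - \frac{2 \left(8 + u\right)}{6 + u}$ ($E{\left(u \right)} = - 2 \frac{u + 8}{u + 2 \cdot 3} = - 2 \frac{8 + u}{u + 6} = - 2 \frac{8 + u}{6 + u} = - \frac{2 \left(8 + u\right)}{6 + u}$)
$E{\left(-2 \right)} R{\left(-59 \right)} = \frac{2 \left(-8 - -2\right)}{6 - 2} \left(-30\right) = \frac{2 \left(-8 + 2\right)}{4} \left(-30\right) = 2 \cdot \frac{1}{4} \left(-6\right) \left(-30\right) = \left(-3\right) \left(-30\right) = 90$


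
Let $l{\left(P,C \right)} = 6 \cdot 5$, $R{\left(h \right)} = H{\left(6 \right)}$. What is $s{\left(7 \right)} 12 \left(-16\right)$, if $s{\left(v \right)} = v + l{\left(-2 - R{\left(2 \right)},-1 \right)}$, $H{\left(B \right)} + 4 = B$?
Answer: $-7104$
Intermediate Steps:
$H{\left(B \right)} = -4 + B$
$R{\left(h \right)} = 2$ ($R{\left(h \right)} = -4 + 6 = 2$)
$l{\left(P,C \right)} = 30$
$s{\left(v \right)} = 30 + v$ ($s{\left(v \right)} = v + 30 = 30 + v$)
$s{\left(7 \right)} 12 \left(-16\right) = \left(30 + 7\right) 12 \left(-16\right) = 37 \cdot 12 \left(-16\right) = 444 \left(-16\right) = -7104$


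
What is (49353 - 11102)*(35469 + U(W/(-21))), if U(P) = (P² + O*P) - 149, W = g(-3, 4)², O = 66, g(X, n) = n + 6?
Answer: 590883087520/441 ≈ 1.3399e+9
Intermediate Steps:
g(X, n) = 6 + n
W = 100 (W = (6 + 4)² = 10² = 100)
U(P) = -149 + P² + 66*P (U(P) = (P² + 66*P) - 149 = -149 + P² + 66*P)
(49353 - 11102)*(35469 + U(W/(-21))) = (49353 - 11102)*(35469 + (-149 + (100/(-21))² + 66*(100/(-21)))) = 38251*(35469 + (-149 + (100*(-1/21))² + 66*(100*(-1/21)))) = 38251*(35469 + (-149 + (-100/21)² + 66*(-100/21))) = 38251*(35469 + (-149 + 10000/441 - 2200/7)) = 38251*(35469 - 194309/441) = 38251*(15447520/441) = 590883087520/441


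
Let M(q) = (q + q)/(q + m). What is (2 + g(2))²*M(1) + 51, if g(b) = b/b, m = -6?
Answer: 237/5 ≈ 47.400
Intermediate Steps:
g(b) = 1
M(q) = 2*q/(-6 + q) (M(q) = (q + q)/(q - 6) = (2*q)/(-6 + q) = 2*q/(-6 + q))
(2 + g(2))²*M(1) + 51 = (2 + 1)²*(2*1/(-6 + 1)) + 51 = 3²*(2*1/(-5)) + 51 = 9*(2*1*(-⅕)) + 51 = 9*(-⅖) + 51 = -18/5 + 51 = 237/5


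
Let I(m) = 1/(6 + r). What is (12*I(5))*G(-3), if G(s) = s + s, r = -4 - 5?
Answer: 24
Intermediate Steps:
r = -9
G(s) = 2*s
I(m) = -1/3 (I(m) = 1/(6 - 9) = 1/(-3) = -1/3)
(12*I(5))*G(-3) = (12*(-1/3))*(2*(-3)) = -4*(-6) = 24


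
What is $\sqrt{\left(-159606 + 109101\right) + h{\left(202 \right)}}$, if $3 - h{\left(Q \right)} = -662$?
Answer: $4 i \sqrt{3115} \approx 223.25 i$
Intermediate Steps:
$h{\left(Q \right)} = 665$ ($h{\left(Q \right)} = 3 - -662 = 3 + 662 = 665$)
$\sqrt{\left(-159606 + 109101\right) + h{\left(202 \right)}} = \sqrt{\left(-159606 + 109101\right) + 665} = \sqrt{-50505 + 665} = \sqrt{-49840} = 4 i \sqrt{3115}$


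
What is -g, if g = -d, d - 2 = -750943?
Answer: -750941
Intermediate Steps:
d = -750941 (d = 2 - 750943 = -750941)
g = 750941 (g = -1*(-750941) = 750941)
-g = -1*750941 = -750941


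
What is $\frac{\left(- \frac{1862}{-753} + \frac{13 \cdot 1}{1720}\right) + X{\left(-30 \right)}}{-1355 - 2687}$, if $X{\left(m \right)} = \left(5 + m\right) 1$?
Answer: $\frac{29166571}{5235036720} \approx 0.0055714$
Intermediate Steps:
$X{\left(m \right)} = 5 + m$
$\frac{\left(- \frac{1862}{-753} + \frac{13 \cdot 1}{1720}\right) + X{\left(-30 \right)}}{-1355 - 2687} = \frac{\left(- \frac{1862}{-753} + \frac{13 \cdot 1}{1720}\right) + \left(5 - 30\right)}{-1355 - 2687} = \frac{\left(\left(-1862\right) \left(- \frac{1}{753}\right) + 13 \cdot \frac{1}{1720}\right) - 25}{-4042} = \left(\left(\frac{1862}{753} + \frac{13}{1720}\right) - 25\right) \left(- \frac{1}{4042}\right) = \left(\frac{3212429}{1295160} - 25\right) \left(- \frac{1}{4042}\right) = \left(- \frac{29166571}{1295160}\right) \left(- \frac{1}{4042}\right) = \frac{29166571}{5235036720}$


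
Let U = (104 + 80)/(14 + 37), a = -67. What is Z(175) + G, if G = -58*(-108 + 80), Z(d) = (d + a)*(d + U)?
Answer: 355532/17 ≈ 20914.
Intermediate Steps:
U = 184/51 ≈ 3.6078
Z(d) = (-67 + d)*(184/51 + d) (Z(d) = (d - 67)*(d + 184/51) = (-67 + d)*(184/51 + d))
G = 1624 (G = -58*(-28) = 1624)
Z(175) + G = (-12328/51 + 175**2 - 3233/51*175) + 1624 = (-12328/51 + 30625 - 565775/51) + 1624 = 327924/17 + 1624 = 355532/17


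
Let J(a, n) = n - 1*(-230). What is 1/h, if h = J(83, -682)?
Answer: -1/452 ≈ -0.0022124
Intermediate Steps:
J(a, n) = 230 + n (J(a, n) = n + 230 = 230 + n)
h = -452 (h = 230 - 682 = -452)
1/h = 1/(-452) = -1/452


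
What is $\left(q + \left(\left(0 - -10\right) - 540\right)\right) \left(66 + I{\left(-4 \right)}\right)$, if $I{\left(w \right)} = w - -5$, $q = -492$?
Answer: $-68474$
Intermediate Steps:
$I{\left(w \right)} = 5 + w$ ($I{\left(w \right)} = w + 5 = 5 + w$)
$\left(q + \left(\left(0 - -10\right) - 540\right)\right) \left(66 + I{\left(-4 \right)}\right) = \left(-492 + \left(\left(0 - -10\right) - 540\right)\right) \left(66 + \left(5 - 4\right)\right) = \left(-492 + \left(\left(0 + 10\right) - 540\right)\right) \left(66 + 1\right) = \left(-492 + \left(10 - 540\right)\right) 67 = \left(-492 - 530\right) 67 = \left(-1022\right) 67 = -68474$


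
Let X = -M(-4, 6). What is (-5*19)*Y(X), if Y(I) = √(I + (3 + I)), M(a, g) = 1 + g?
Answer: -95*I*√11 ≈ -315.08*I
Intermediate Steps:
X = -7 (X = -(1 + 6) = -1*7 = -7)
Y(I) = √(3 + 2*I)
(-5*19)*Y(X) = (-5*19)*√(3 + 2*(-7)) = -95*√(3 - 14) = -95*I*√11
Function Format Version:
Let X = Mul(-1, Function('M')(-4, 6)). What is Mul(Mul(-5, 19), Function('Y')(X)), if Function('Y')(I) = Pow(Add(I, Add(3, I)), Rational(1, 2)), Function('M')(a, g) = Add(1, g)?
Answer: Mul(-95, I, Pow(11, Rational(1, 2))) ≈ Mul(-315.08, I)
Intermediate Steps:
X = -7 (X = Mul(-1, Add(1, 6)) = Mul(-1, 7) = -7)
Function('Y')(I) = Pow(Add(3, Mul(2, I)), Rational(1, 2))
Mul(Mul(-5, 19), Function('Y')(X)) = Mul(Mul(-5, 19), Pow(Add(3, Mul(2, -7)), Rational(1, 2))) = Mul(-95, Pow(Add(3, -14), Rational(1, 2))) = Mul(-95, Pow(-11, Rational(1, 2))) = Mul(-95, Mul(I, Pow(11, Rational(1, 2)))) = Mul(-95, I, Pow(11, Rational(1, 2)))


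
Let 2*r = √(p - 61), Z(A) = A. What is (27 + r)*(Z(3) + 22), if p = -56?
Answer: 675 + 75*I*√13/2 ≈ 675.0 + 135.21*I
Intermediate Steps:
r = 3*I*√13/2 (r = √(-56 - 61)/2 = √(-117)/2 = (3*I*√13)/2 = 3*I*√13/2 ≈ 5.4083*I)
(27 + r)*(Z(3) + 22) = (27 + 3*I*√13/2)*(3 + 22) = (27 + 3*I*√13/2)*25 = 675 + 75*I*√13/2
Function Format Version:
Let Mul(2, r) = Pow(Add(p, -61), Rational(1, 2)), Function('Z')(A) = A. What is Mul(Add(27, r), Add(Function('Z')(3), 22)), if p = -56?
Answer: Add(675, Mul(Rational(75, 2), I, Pow(13, Rational(1, 2)))) ≈ Add(675.00, Mul(135.21, I))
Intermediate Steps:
r = Mul(Rational(3, 2), I, Pow(13, Rational(1, 2))) (r = Mul(Rational(1, 2), Pow(Add(-56, -61), Rational(1, 2))) = Mul(Rational(1, 2), Pow(-117, Rational(1, 2))) = Mul(Rational(1, 2), Mul(3, I, Pow(13, Rational(1, 2)))) = Mul(Rational(3, 2), I, Pow(13, Rational(1, 2))) ≈ Mul(5.4083, I))
Mul(Add(27, r), Add(Function('Z')(3), 22)) = Mul(Add(27, Mul(Rational(3, 2), I, Pow(13, Rational(1, 2)))), Add(3, 22)) = Mul(Add(27, Mul(Rational(3, 2), I, Pow(13, Rational(1, 2)))), 25) = Add(675, Mul(Rational(75, 2), I, Pow(13, Rational(1, 2))))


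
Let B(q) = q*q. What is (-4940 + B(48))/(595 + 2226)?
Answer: -2636/2821 ≈ -0.93442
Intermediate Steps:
B(q) = q**2
(-4940 + B(48))/(595 + 2226) = (-4940 + 48**2)/(595 + 2226) = (-4940 + 2304)/2821 = -2636*1/2821 = -2636/2821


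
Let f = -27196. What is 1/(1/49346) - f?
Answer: 76542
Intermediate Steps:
1/(1/49346) - f = 1/(1/49346) - 1*(-27196) = 1/(1/49346) + 27196 = 49346 + 27196 = 76542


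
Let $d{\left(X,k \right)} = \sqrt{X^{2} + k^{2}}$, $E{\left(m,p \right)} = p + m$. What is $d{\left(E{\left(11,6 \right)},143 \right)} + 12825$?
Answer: $12825 + \sqrt{20738} \approx 12969.0$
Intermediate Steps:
$E{\left(m,p \right)} = m + p$
$d{\left(E{\left(11,6 \right)},143 \right)} + 12825 = \sqrt{\left(11 + 6\right)^{2} + 143^{2}} + 12825 = \sqrt{17^{2} + 20449} + 12825 = \sqrt{289 + 20449} + 12825 = \sqrt{20738} + 12825 = 12825 + \sqrt{20738}$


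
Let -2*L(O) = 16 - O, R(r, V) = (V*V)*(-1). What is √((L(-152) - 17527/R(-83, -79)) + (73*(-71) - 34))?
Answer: I*√33066014/79 ≈ 72.789*I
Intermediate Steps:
R(r, V) = -V² (R(r, V) = V²*(-1) = -V²)
L(O) = -8 + O/2 (L(O) = -(16 - O)/2 = -8 + O/2)
√((L(-152) - 17527/R(-83, -79)) + (73*(-71) - 34)) = √(((-8 + (½)*(-152)) - 17527/((-1*(-79)²))) + (73*(-71) - 34)) = √(((-8 - 76) - 17527/((-1*6241))) + (-5183 - 34)) = √((-84 - 17527/(-6241)) - 5217) = √((-84 - 17527*(-1/6241)) - 5217) = √((-84 + 17527/6241) - 5217) = √(-506717/6241 - 5217) = √(-33066014/6241) = I*√33066014/79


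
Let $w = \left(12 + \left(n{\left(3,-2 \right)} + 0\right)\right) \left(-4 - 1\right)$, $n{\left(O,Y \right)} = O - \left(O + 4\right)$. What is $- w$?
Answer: $40$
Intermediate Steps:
$n{\left(O,Y \right)} = -4$ ($n{\left(O,Y \right)} = O - \left(4 + O\right) = -4$)
$w = -40$ ($w = \left(12 + \left(-4 + 0\right)\right) \left(-4 - 1\right) = \left(12 - 4\right) \left(-4 - 1\right) = 8 \left(-5\right) = -40$)
$- w = \left(-1\right) \left(-40\right) = 40$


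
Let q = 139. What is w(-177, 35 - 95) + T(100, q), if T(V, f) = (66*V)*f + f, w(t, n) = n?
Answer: 917479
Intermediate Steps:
T(V, f) = f + 66*V*f (T(V, f) = 66*V*f + f = f + 66*V*f)
w(-177, 35 - 95) + T(100, q) = (35 - 95) + 139*(1 + 66*100) = -60 + 139*(1 + 6600) = -60 + 139*6601 = -60 + 917539 = 917479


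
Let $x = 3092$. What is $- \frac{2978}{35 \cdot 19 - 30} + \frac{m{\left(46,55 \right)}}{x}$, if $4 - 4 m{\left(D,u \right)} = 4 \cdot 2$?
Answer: $- \frac{9208611}{1963420} \approx -4.6901$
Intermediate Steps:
$m{\left(D,u \right)} = -1$ ($m{\left(D,u \right)} = 1 - \frac{4 \cdot 2}{4} = 1 - 2 = -1$)
$- \frac{2978}{35 \cdot 19 - 30} + \frac{m{\left(46,55 \right)}}{x} = - \frac{2978}{35 \cdot 19 - 30} - \frac{1}{3092} = - \frac{2978}{665 - 30} - \frac{1}{3092} = - \frac{2978}{635} - \frac{1}{3092} = - \frac{9208611}{1963420}$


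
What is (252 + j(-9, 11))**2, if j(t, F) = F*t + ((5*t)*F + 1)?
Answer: 116281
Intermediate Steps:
j(t, F) = 1 + 6*F*t (j(t, F) = F*t + (5*F*t + 1) = F*t + (1 + 5*F*t) = 1 + 6*F*t)
(252 + j(-9, 11))**2 = (252 + (1 + 6*11*(-9)))**2 = (252 + (1 - 594))**2 = (252 - 593)**2 = (-341)**2 = 116281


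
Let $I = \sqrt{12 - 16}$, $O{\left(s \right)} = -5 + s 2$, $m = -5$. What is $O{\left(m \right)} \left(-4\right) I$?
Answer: $120 i \approx 120.0 i$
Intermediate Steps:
$O{\left(s \right)} = -5 + 2 s$
$I = 2 i$ ($I = \sqrt{-4} = 2 i \approx 2.0 i$)
$O{\left(m \right)} \left(-4\right) I = \left(-5 + 2 \left(-5\right)\right) \left(-4\right) 2 i = \left(-5 - 10\right) \left(-4\right) 2 i = \left(-15\right) \left(-4\right) 2 i = 60 \cdot 2 i = 120 i$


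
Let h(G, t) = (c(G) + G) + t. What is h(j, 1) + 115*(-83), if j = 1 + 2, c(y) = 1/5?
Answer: -47704/5 ≈ -9540.8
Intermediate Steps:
c(y) = 1/5
j = 3
h(G, t) = 1/5 + G + t (h(G, t) = (1/5 + G) + t = 1/5 + G + t)
h(j, 1) + 115*(-83) = (1/5 + 3 + 1) + 115*(-83) = 21/5 - 9545 = -47704/5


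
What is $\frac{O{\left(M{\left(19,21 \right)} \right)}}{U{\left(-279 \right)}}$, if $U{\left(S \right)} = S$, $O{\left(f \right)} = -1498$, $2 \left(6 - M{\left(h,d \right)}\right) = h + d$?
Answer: $\frac{1498}{279} \approx 5.3692$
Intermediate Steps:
$M{\left(h,d \right)} = 6 - \frac{d}{2} - \frac{h}{2}$ ($M{\left(h,d \right)} = 6 - \frac{h + d}{2} = 6 - \frac{d + h}{2} = 6 - \left(\frac{d}{2} + \frac{h}{2}\right) = 6 - \frac{d}{2} - \frac{h}{2}$)
$\frac{O{\left(M{\left(19,21 \right)} \right)}}{U{\left(-279 \right)}} = - \frac{1498}{-279} = \left(-1498\right) \left(- \frac{1}{279}\right) = \frac{1498}{279}$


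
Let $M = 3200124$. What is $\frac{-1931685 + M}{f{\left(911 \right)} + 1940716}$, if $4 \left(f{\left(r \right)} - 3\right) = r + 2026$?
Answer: $\frac{5073756}{7765813} \approx 0.65335$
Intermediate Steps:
$f{\left(r \right)} = \frac{1019}{2} + \frac{r}{4}$ ($f{\left(r \right)} = 3 + \frac{r + 2026}{4} = 3 + \frac{2026 + r}{4} = 3 + \left(\frac{1013}{2} + \frac{r}{4}\right) = \frac{1019}{2} + \frac{r}{4}$)
$\frac{-1931685 + M}{f{\left(911 \right)} + 1940716} = \frac{-1931685 + 3200124}{\left(\frac{1019}{2} + \frac{1}{4} \cdot 911\right) + 1940716} = \frac{1268439}{\left(\frac{1019}{2} + \frac{911}{4}\right) + 1940716} = \frac{1268439}{\frac{2949}{4} + 1940716} = \frac{1268439}{\frac{7765813}{4}} = 1268439 \cdot \frac{4}{7765813} = \frac{5073756}{7765813}$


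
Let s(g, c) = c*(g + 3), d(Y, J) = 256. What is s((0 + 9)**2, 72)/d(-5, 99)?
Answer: 189/8 ≈ 23.625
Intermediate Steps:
s(g, c) = c*(3 + g)
s((0 + 9)**2, 72)/d(-5, 99) = (72*(3 + (0 + 9)**2))/256 = (72*(3 + 9**2))*(1/256) = (72*(3 + 81))*(1/256) = (72*84)*(1/256) = 6048*(1/256) = 189/8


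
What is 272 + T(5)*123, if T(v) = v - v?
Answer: 272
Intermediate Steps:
T(v) = 0
272 + T(5)*123 = 272 + 0*123 = 272 + 0 = 272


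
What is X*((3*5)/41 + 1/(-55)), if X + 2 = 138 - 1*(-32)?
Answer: 131712/2255 ≈ 58.409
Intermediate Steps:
X = 168 (X = -2 + (138 - 1*(-32)) = -2 + (138 + 32) = -2 + 170 = 168)
X*((3*5)/41 + 1/(-55)) = 168*((3*5)/41 + 1/(-55)) = 168*(15*(1/41) + 1*(-1/55)) = 168*(15/41 - 1/55) = 168*(784/2255) = 131712/2255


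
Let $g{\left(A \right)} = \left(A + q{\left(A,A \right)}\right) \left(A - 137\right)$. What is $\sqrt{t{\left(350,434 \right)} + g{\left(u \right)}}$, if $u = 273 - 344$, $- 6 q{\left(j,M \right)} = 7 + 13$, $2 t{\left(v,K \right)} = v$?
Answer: $\frac{\sqrt{140727}}{3} \approx 125.05$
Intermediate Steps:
$t{\left(v,K \right)} = \frac{v}{2}$
$q{\left(j,M \right)} = - \frac{10}{3}$ ($q{\left(j,M \right)} = - \frac{7 + 13}{6} = \left(- \frac{1}{6}\right) 20 = - \frac{10}{3}$)
$u = -71$ ($u = 273 - 344 = -71$)
$g{\left(A \right)} = \left(-137 + A\right) \left(- \frac{10}{3} + A\right)$ ($g{\left(A \right)} = \left(A - \frac{10}{3}\right) \left(A - 137\right) = \left(- \frac{10}{3} + A\right) \left(-137 + A\right) = \left(-137 + A\right) \left(- \frac{10}{3} + A\right)$)
$\sqrt{t{\left(350,434 \right)} + g{\left(u \right)}} = \sqrt{\frac{1}{2} \cdot 350 + \left(\frac{1370}{3} + \left(-71\right)^{2} - - \frac{29891}{3}\right)} = \sqrt{175 + \left(\frac{1370}{3} + 5041 + \frac{29891}{3}\right)} = \sqrt{175 + \frac{46384}{3}} = \sqrt{\frac{46909}{3}} = \frac{\sqrt{140727}}{3}$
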